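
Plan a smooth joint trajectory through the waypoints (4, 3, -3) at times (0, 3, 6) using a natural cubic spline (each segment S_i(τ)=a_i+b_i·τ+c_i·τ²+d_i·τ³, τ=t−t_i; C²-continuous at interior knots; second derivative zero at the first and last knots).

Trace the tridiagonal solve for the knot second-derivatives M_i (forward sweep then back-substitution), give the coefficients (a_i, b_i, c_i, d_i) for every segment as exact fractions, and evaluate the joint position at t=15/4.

Δ: Δ0=-1/3, Δ1=-2
row 1: diag=12, rhs=-10; c'=1/4, d'=-5/6
back: M1=-5/6
M: M0=0, M1=-5/6, M2=0
seg 0: a=4, c=M0/2=0, d=(M1−M0)/(6·3)=-5/108, b=Δ0−h0·(2M0+M1)/6=1/12
seg 1: a=3, c=M1/2=-5/12, d=(M2−M1)/(6·3)=5/108, b=Δ1−h1·(2M1+M2)/6=-7/6
t_q=15/4 → seg 1, τ=3/4; S=3+-7/6·τ+-5/12·τ²+5/108·τ³=489/256

  seg 0: a=4 b=1/12 c=0 d=-5/108
  seg 1: a=3 b=-7/6 c=-5/12 d=5/108
S(15/4) = 489/256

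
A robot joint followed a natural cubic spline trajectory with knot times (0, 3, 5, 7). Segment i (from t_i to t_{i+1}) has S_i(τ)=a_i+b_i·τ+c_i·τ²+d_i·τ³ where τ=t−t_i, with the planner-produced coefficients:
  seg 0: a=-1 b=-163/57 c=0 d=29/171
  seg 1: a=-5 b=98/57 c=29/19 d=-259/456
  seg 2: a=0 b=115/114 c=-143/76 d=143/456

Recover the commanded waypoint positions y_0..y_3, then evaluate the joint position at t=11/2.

y_0 = S_0(0) = a_0 = -1
y_1 = S_1(0) = a_1 = -5
y_2 = S_2(0) = a_2 = 0
y_3 = S_2(2) = -3
t_q=11/2 is in segment 2 (τ=1/2); S_2(τ)=89/1216

y_0=-1 y_1=-5 y_2=0 y_3=-3
S(11/2) = 89/1216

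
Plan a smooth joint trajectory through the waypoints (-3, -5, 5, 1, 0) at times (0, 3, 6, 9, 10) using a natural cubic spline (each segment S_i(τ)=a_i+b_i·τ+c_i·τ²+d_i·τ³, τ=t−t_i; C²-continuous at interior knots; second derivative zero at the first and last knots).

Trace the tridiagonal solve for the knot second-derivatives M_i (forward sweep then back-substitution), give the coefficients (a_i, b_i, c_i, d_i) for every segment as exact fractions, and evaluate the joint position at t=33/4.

Δ: Δ0=-2/3, Δ1=10/3, Δ2=-4/3, Δ3=-1
row 1: diag=12, rhs=24; c'=1/4, d'=2
row 2: denom=12−3·1/4=45/4; d'=(-28−3·2)/(45/4)=-136/45
row 3: denom=8−3·4/15=36/5; d'=(2−3·-136/45)/(36/5)=83/54
back: M3=83/54
back: M2=-136/45−4/15·83/54=-278/81
back: M1=2−1/4·-278/81=463/162
M: M0=0, M1=463/162, M2=-278/81, M3=83/54, M4=0
seg 0: a=-3, c=M0/2=0, d=(M1−M0)/(6·3)=463/2916, b=Δ0−h0·(2M0+M1)/6=-679/324
seg 1: a=-5, c=M1/2=463/324, d=(M2−M1)/(6·3)=-1019/2916, b=Δ1−h1·(2M1+M2)/6=355/162
seg 2: a=5, c=M2/2=-139/81, d=(M3−M2)/(6·3)=805/2916, b=Δ2−h2·(2M2+M3)/6=431/324
seg 3: a=1, c=M3/2=83/108, d=(M4−M3)/(6·1)=-83/324, b=Δ3−h3·(2M3+M4)/6=-245/162
t_q=33/4 → seg 2, τ=9/4; S=5+431/324·τ+-139/81·τ²+805/2916·τ³=5645/2304

  seg 0: a=-3 b=-679/324 c=0 d=463/2916
  seg 1: a=-5 b=355/162 c=463/324 d=-1019/2916
  seg 2: a=5 b=431/324 c=-139/81 d=805/2916
  seg 3: a=1 b=-245/162 c=83/108 d=-83/324
S(33/4) = 5645/2304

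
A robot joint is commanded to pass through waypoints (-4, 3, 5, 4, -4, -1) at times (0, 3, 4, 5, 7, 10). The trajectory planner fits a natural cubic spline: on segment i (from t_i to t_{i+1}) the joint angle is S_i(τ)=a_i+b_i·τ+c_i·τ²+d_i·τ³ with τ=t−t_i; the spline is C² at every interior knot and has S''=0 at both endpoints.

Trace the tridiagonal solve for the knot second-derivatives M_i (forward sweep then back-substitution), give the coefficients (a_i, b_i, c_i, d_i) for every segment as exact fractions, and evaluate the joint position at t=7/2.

  seg 0: a=-4 b=1847/828 c=0 d=85/7452
  seg 1: a=3 b=1051/414 c=85/828 d=-59/92
  seg 2: a=5 b=679/828 c=-377/207 d=1/828
  seg 3: a=4 b=-389/138 c=-1505/828 d=127/207
  seg 4: a=-4 b=-1129/414 c=1543/828 d=-1543/7452
S(7/2) = 27919/6624

Δ: Δ0=7/3, Δ1=2, Δ2=-1, Δ3=-4, Δ4=1
row 1: diag=8, rhs=-2; c'=1/8, d'=-1/4
row 2: denom=4−1·1/8=31/8; d'=(-18−1·-1/4)/(31/8)=-142/31
row 3: denom=6−1·8/31=178/31; d'=(-18−1·-142/31)/(178/31)=-208/89
row 4: denom=10−2·31/89=828/89; d'=(30−2·-208/89)/(828/89)=1543/414
back: M4=1543/414
back: M3=-208/89−31/89·1543/414=-1505/414
back: M2=-142/31−8/31·-1505/414=-754/207
back: M1=-1/4−1/8·-754/207=85/414
M: M0=0, M1=85/414, M2=-754/207, M3=-1505/414, M4=1543/414, M5=0
seg 0: a=-4, c=M0/2=0, d=(M1−M0)/(6·3)=85/7452, b=Δ0−h0·(2M0+M1)/6=1847/828
seg 1: a=3, c=M1/2=85/828, d=(M2−M1)/(6·1)=-59/92, b=Δ1−h1·(2M1+M2)/6=1051/414
seg 2: a=5, c=M2/2=-377/207, d=(M3−M2)/(6·1)=1/828, b=Δ2−h2·(2M2+M3)/6=679/828
seg 3: a=4, c=M3/2=-1505/828, d=(M4−M3)/(6·2)=127/207, b=Δ3−h3·(2M3+M4)/6=-389/138
seg 4: a=-4, c=M4/2=1543/828, d=(M5−M4)/(6·3)=-1543/7452, b=Δ4−h4·(2M4+M5)/6=-1129/414
t_q=7/2 → seg 1, τ=1/2; S=3+1051/414·τ+85/828·τ²+-59/92·τ³=27919/6624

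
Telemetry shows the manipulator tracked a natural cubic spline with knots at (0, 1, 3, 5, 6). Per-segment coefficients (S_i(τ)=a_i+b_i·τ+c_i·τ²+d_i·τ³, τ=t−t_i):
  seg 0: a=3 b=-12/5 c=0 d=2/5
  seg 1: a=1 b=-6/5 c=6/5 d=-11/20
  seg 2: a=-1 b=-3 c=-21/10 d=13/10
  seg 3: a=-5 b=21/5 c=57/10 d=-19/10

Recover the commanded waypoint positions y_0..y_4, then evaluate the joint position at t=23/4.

y_0=3 y_1=1 y_2=-1 y_3=-5 y_4=3
S(23/4) = 71/128

y_0 = S_0(0) = a_0 = 3
y_1 = S_1(0) = a_1 = 1
y_2 = S_2(0) = a_2 = -1
y_3 = S_3(0) = a_3 = -5
y_4 = S_3(1) = 3
t_q=23/4 is in segment 3 (τ=3/4); S_3(τ)=71/128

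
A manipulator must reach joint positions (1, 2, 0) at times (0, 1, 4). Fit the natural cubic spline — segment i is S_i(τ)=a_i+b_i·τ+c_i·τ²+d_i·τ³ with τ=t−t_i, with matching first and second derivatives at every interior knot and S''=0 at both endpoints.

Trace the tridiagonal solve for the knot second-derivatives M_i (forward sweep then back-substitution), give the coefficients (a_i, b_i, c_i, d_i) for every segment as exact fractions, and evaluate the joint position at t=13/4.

Δ: Δ0=1, Δ1=-2/3
row 1: diag=8, rhs=-10; c'=3/8, d'=-5/4
back: M1=-5/4
M: M0=0, M1=-5/4, M2=0
seg 0: a=1, c=M0/2=0, d=(M1−M0)/(6·1)=-5/24, b=Δ0−h0·(2M0+M1)/6=29/24
seg 1: a=2, c=M1/2=-5/8, d=(M2−M1)/(6·3)=5/72, b=Δ1−h1·(2M1+M2)/6=7/12
t_q=13/4 → seg 1, τ=9/4; S=2+7/12·τ+-5/8·τ²+5/72·τ³=481/512

  seg 0: a=1 b=29/24 c=0 d=-5/24
  seg 1: a=2 b=7/12 c=-5/8 d=5/72
S(13/4) = 481/512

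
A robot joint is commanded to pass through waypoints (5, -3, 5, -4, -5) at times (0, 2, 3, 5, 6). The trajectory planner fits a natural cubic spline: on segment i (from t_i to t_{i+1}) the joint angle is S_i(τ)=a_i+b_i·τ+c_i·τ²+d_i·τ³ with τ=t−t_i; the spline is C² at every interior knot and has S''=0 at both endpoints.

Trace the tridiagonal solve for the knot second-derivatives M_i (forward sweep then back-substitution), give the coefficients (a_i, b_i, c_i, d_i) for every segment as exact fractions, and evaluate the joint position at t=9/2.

Δ: Δ0=-4, Δ1=8, Δ2=-9/2, Δ3=-1
row 1: diag=6, rhs=72; c'=1/6, d'=12
row 2: denom=6−1·1/6=35/6; d'=(-75−1·12)/(35/6)=-522/35
row 3: denom=6−2·12/35=186/35; d'=(21−2·-522/35)/(186/35)=593/62
back: M3=593/62
back: M2=-522/35−12/35·593/62=-564/31
back: M1=12−1/6·-564/31=466/31
M: M0=0, M1=466/31, M2=-564/31, M3=593/62, M4=0
seg 0: a=5, c=M0/2=0, d=(M1−M0)/(6·2)=233/186, b=Δ0−h0·(2M0+M1)/6=-838/93
seg 1: a=-3, c=M1/2=233/31, d=(M2−M1)/(6·1)=-515/93, b=Δ1−h1·(2M1+M2)/6=560/93
seg 2: a=5, c=M2/2=-282/31, d=(M3−M2)/(6·2)=1721/744, b=Δ2−h2·(2M2+M3)/6=413/93
seg 3: a=-4, c=M3/2=593/124, d=(M4−M3)/(6·1)=-593/372, b=Δ3−h3·(2M3+M4)/6=-779/186
t_q=9/2 → seg 2, τ=3/2; S=5+413/93·τ+-282/31·τ²+1721/744·τ³=-1983/1984

  seg 0: a=5 b=-838/93 c=0 d=233/186
  seg 1: a=-3 b=560/93 c=233/31 d=-515/93
  seg 2: a=5 b=413/93 c=-282/31 d=1721/744
  seg 3: a=-4 b=-779/186 c=593/124 d=-593/372
S(9/2) = -1983/1984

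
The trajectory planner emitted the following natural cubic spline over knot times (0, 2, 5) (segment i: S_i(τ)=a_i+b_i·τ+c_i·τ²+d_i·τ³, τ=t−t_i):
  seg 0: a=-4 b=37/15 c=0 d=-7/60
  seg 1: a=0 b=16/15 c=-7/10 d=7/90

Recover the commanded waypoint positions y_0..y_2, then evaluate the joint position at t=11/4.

y_0=-4 y_1=0 y_2=-1
S(11/4) = 281/640

y_0 = S_0(0) = a_0 = -4
y_1 = S_1(0) = a_1 = 0
y_2 = S_1(3) = -1
t_q=11/4 is in segment 1 (τ=3/4); S_1(τ)=281/640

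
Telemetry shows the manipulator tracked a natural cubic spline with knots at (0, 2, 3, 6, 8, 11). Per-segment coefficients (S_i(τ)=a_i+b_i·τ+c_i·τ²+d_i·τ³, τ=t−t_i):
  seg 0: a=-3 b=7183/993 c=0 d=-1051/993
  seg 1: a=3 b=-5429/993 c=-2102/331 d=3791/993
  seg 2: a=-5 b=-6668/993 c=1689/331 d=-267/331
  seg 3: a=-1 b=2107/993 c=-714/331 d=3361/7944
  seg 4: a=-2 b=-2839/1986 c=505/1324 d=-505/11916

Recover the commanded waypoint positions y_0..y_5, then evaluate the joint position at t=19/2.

y_0=-3 y_1=3 y_2=-5 y_3=-1 y_4=-2 y_5=-4
S(19/2) = -36321/10592

y_0 = S_0(0) = a_0 = -3
y_1 = S_1(0) = a_1 = 3
y_2 = S_2(0) = a_2 = -5
y_3 = S_3(0) = a_3 = -1
y_4 = S_4(0) = a_4 = -2
y_5 = S_4(3) = -4
t_q=19/2 is in segment 4 (τ=3/2); S_4(τ)=-36321/10592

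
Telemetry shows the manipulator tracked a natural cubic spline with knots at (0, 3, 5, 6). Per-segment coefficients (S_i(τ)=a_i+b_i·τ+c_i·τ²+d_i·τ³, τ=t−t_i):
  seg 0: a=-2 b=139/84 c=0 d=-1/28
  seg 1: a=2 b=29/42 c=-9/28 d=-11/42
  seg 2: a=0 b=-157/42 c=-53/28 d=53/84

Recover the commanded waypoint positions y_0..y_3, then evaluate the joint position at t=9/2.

y_0 = S_0(0) = a_0 = -2
y_1 = S_1(0) = a_1 = 2
y_2 = S_2(0) = a_2 = 0
y_3 = S_2(1) = -5
t_q=9/2 is in segment 1 (τ=3/2); S_1(τ)=10/7

y_0=-2 y_1=2 y_2=0 y_3=-5
S(9/2) = 10/7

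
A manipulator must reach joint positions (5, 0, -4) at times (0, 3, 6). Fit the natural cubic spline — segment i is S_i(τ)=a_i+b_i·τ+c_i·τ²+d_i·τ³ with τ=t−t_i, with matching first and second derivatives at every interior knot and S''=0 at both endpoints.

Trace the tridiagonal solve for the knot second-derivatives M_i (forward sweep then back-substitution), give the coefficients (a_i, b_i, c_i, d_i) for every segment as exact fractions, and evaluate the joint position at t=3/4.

Δ: Δ0=-5/3, Δ1=-4/3
row 1: diag=12, rhs=2; c'=1/4, d'=1/6
back: M1=1/6
M: M0=0, M1=1/6, M2=0
seg 0: a=5, c=M0/2=0, d=(M1−M0)/(6·3)=1/108, b=Δ0−h0·(2M0+M1)/6=-7/4
seg 1: a=0, c=M1/2=1/12, d=(M2−M1)/(6·3)=-1/108, b=Δ1−h1·(2M1+M2)/6=-3/2
t_q=3/4 → seg 0, τ=3/4; S=5+-7/4·τ+0·τ²+1/108·τ³=945/256

  seg 0: a=5 b=-7/4 c=0 d=1/108
  seg 1: a=0 b=-3/2 c=1/12 d=-1/108
S(3/4) = 945/256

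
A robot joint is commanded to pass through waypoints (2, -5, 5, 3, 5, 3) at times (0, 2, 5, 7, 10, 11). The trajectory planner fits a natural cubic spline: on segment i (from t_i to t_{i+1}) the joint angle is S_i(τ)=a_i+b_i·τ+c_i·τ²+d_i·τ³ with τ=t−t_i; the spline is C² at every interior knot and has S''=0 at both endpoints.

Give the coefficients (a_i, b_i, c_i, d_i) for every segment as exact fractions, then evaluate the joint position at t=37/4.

  seg 0: a=2 b=-65723/12282 c=0 d=2842/6141
  seg 1: a=-5 b=2485/12282 c=5684/2047 d=-63857/110538
  seg 2: a=5 b=7769/6141 c=-29753/12282 d=5281/8188
  seg 3: a=3 b=-4208/6141 c=8888/6141 d=-18362/55269
  seg 4: a=5 b=-5966/6141 c=-3158/2047 d=3158/6141
S(37/4) = 327585/65504

Δ: Δ0=-7/2, Δ1=10/3, Δ2=-1, Δ3=2/3, Δ4=-2
row 1: diag=10, rhs=41; c'=3/10, d'=41/10
row 2: denom=10−3·3/10=91/10; d'=(-26−3·41/10)/(91/10)=-383/91
row 3: denom=10−2·20/91=870/91; d'=(10−2·-383/91)/(870/91)=838/435
row 4: denom=8−3·91/290=2047/290; d'=(-16−3·838/435)/(2047/290)=-6316/2047
back: M4=-6316/2047
back: M3=838/435−91/290·-6316/2047=17776/6141
back: M2=-383/91−20/91·17776/6141=-29753/6141
back: M1=41/10−3/10·-29753/6141=11368/2047
M: M0=0, M1=11368/2047, M2=-29753/6141, M3=17776/6141, M4=-6316/2047, M5=0
seg 0: a=2, c=M0/2=0, d=(M1−M0)/(6·2)=2842/6141, b=Δ0−h0·(2M0+M1)/6=-65723/12282
seg 1: a=-5, c=M1/2=5684/2047, d=(M2−M1)/(6·3)=-63857/110538, b=Δ1−h1·(2M1+M2)/6=2485/12282
seg 2: a=5, c=M2/2=-29753/12282, d=(M3−M2)/(6·2)=5281/8188, b=Δ2−h2·(2M2+M3)/6=7769/6141
seg 3: a=3, c=M3/2=8888/6141, d=(M4−M3)/(6·3)=-18362/55269, b=Δ3−h3·(2M3+M4)/6=-4208/6141
seg 4: a=5, c=M4/2=-3158/2047, d=(M5−M4)/(6·1)=3158/6141, b=Δ4−h4·(2M4+M5)/6=-5966/6141
t_q=37/4 → seg 3, τ=9/4; S=3+-4208/6141·τ+8888/6141·τ²+-18362/55269·τ³=327585/65504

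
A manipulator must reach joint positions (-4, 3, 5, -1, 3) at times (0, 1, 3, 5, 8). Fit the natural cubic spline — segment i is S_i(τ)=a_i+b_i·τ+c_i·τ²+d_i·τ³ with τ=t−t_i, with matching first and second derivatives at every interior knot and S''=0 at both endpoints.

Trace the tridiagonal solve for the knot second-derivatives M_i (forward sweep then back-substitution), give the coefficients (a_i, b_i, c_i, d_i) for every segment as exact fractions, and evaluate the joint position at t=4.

  seg 0: a=-4 b=2453/312 c=0 d=-269/312
  seg 1: a=3 b=823/156 c=-269/104 d=35/156
  seg 2: a=5 b=-371/156 c=-129/104 d=145/312
  seg 3: a=-1 b=-275/156 c=161/104 d=-161/936
S(4) = 24/13

Δ: Δ0=7, Δ1=1, Δ2=-3, Δ3=4/3
row 1: diag=6, rhs=-36; c'=1/3, d'=-6
row 2: denom=8−2·1/3=22/3; d'=(-24−2·-6)/(22/3)=-18/11
row 3: denom=10−2·3/11=104/11; d'=(26−2·-18/11)/(104/11)=161/52
back: M3=161/52
back: M2=-18/11−3/11·161/52=-129/52
back: M1=-6−1/3·-129/52=-269/52
M: M0=0, M1=-269/52, M2=-129/52, M3=161/52, M4=0
seg 0: a=-4, c=M0/2=0, d=(M1−M0)/(6·1)=-269/312, b=Δ0−h0·(2M0+M1)/6=2453/312
seg 1: a=3, c=M1/2=-269/104, d=(M2−M1)/(6·2)=35/156, b=Δ1−h1·(2M1+M2)/6=823/156
seg 2: a=5, c=M2/2=-129/104, d=(M3−M2)/(6·2)=145/312, b=Δ2−h2·(2M2+M3)/6=-371/156
seg 3: a=-1, c=M3/2=161/104, d=(M4−M3)/(6·3)=-161/936, b=Δ3−h3·(2M3+M4)/6=-275/156
t_q=4 → seg 2, τ=1; S=5+-371/156·τ+-129/104·τ²+145/312·τ³=24/13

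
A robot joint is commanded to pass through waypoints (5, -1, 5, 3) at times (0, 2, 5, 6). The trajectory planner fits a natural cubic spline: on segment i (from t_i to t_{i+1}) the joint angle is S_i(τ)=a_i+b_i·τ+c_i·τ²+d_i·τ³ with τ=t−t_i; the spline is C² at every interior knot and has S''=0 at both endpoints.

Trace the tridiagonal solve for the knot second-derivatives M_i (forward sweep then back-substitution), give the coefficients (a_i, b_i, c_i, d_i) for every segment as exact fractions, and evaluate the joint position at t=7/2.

Δ: Δ0=-3, Δ1=2, Δ2=-2
row 1: diag=10, rhs=30; c'=3/10, d'=3
row 2: denom=8−3·3/10=71/10; d'=(-24−3·3)/(71/10)=-330/71
back: M2=-330/71
back: M1=3−3/10·-330/71=312/71
M: M0=0, M1=312/71, M2=-330/71, M3=0
seg 0: a=5, c=M0/2=0, d=(M1−M0)/(6·2)=26/71, b=Δ0−h0·(2M0+M1)/6=-317/71
seg 1: a=-1, c=M1/2=156/71, d=(M2−M1)/(6·3)=-107/213, b=Δ1−h1·(2M1+M2)/6=-5/71
seg 2: a=5, c=M2/2=-165/71, d=(M3−M2)/(6·1)=55/71, b=Δ2−h2·(2M2+M3)/6=-32/71
t_q=7/2 → seg 1, τ=3/2; S=-1+-5/71·τ+156/71·τ²+-107/213·τ³=1217/568

  seg 0: a=5 b=-317/71 c=0 d=26/71
  seg 1: a=-1 b=-5/71 c=156/71 d=-107/213
  seg 2: a=5 b=-32/71 c=-165/71 d=55/71
S(7/2) = 1217/568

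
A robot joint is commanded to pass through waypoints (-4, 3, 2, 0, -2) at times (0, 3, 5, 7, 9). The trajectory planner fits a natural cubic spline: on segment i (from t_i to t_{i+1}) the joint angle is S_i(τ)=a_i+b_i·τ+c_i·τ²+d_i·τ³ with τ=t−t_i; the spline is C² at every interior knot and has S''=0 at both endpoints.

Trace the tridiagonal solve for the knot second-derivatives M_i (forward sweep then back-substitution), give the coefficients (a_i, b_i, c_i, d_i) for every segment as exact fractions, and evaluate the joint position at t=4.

  seg 0: a=-4 b=2717/852 c=0 d=-27/284
  seg 1: a=3 b=265/426 c=-243/284 d=251/1704
  seg 2: a=2 b=-220/213 c=2/71 d=-5/852
  seg 3: a=0 b=-211/213 c=-1/142 d=1/852
S(4) = 1655/568

Δ: Δ0=7/3, Δ1=-1/2, Δ2=-1, Δ3=-1
row 1: diag=10, rhs=-17; c'=1/5, d'=-17/10
row 2: denom=8−2·1/5=38/5; d'=(-3−2·-17/10)/(38/5)=1/19
row 3: denom=8−2·5/19=142/19; d'=(0−2·1/19)/(142/19)=-1/71
back: M3=-1/71
back: M2=1/19−5/19·-1/71=4/71
back: M1=-17/10−1/5·4/71=-243/142
M: M0=0, M1=-243/142, M2=4/71, M3=-1/71, M4=0
seg 0: a=-4, c=M0/2=0, d=(M1−M0)/(6·3)=-27/284, b=Δ0−h0·(2M0+M1)/6=2717/852
seg 1: a=3, c=M1/2=-243/284, d=(M2−M1)/(6·2)=251/1704, b=Δ1−h1·(2M1+M2)/6=265/426
seg 2: a=2, c=M2/2=2/71, d=(M3−M2)/(6·2)=-5/852, b=Δ2−h2·(2M2+M3)/6=-220/213
seg 3: a=0, c=M3/2=-1/142, d=(M4−M3)/(6·2)=1/852, b=Δ3−h3·(2M3+M4)/6=-211/213
t_q=4 → seg 1, τ=1; S=3+265/426·τ+-243/284·τ²+251/1704·τ³=1655/568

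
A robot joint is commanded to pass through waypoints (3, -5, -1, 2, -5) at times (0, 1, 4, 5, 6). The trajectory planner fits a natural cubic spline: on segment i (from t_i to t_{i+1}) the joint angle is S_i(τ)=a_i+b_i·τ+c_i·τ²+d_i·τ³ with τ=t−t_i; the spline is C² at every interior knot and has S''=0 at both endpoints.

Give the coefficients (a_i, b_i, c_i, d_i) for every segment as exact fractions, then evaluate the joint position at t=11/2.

  seg 0: a=3 b=-2903/318 c=0 d=359/318
  seg 1: a=-5 b=-913/159 c=359/106 d=-109/318
  seg 2: a=-1 b=1693/318 c=16/53 d=-835/318
  seg 3: a=2 b=-310/159 c=-803/106 d=803/318
S(11/2) = -469/848

Δ: Δ0=-8, Δ1=4/3, Δ2=3, Δ3=-7
row 1: diag=8, rhs=56; c'=3/8, d'=7
row 2: denom=8−3·3/8=55/8; d'=(10−3·7)/(55/8)=-8/5
row 3: denom=4−1·8/55=212/55; d'=(-60−1·-8/5)/(212/55)=-803/53
back: M3=-803/53
back: M2=-8/5−8/55·-803/53=32/53
back: M1=7−3/8·32/53=359/53
M: M0=0, M1=359/53, M2=32/53, M3=-803/53, M4=0
seg 0: a=3, c=M0/2=0, d=(M1−M0)/(6·1)=359/318, b=Δ0−h0·(2M0+M1)/6=-2903/318
seg 1: a=-5, c=M1/2=359/106, d=(M2−M1)/(6·3)=-109/318, b=Δ1−h1·(2M1+M2)/6=-913/159
seg 2: a=-1, c=M2/2=16/53, d=(M3−M2)/(6·1)=-835/318, b=Δ2−h2·(2M2+M3)/6=1693/318
seg 3: a=2, c=M3/2=-803/106, d=(M4−M3)/(6·1)=803/318, b=Δ3−h3·(2M3+M4)/6=-310/159
t_q=11/2 → seg 3, τ=1/2; S=2+-310/159·τ+-803/106·τ²+803/318·τ³=-469/848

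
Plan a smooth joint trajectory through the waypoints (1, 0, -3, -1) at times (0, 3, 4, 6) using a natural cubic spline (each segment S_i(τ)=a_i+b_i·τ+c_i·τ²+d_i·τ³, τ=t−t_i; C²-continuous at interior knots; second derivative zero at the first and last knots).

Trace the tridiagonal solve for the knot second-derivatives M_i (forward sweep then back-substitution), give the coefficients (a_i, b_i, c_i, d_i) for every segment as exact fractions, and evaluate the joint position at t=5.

  seg 0: a=1 b=133/141 c=0 d=-20/141
  seg 1: a=0 b=-407/141 c=-60/47 d=164/141
  seg 2: a=-3 b=-275/141 c=104/47 d=-52/141
S(5) = -146/47

Δ: Δ0=-1/3, Δ1=-3, Δ2=1
row 1: diag=8, rhs=-16; c'=1/8, d'=-2
row 2: denom=6−1·1/8=47/8; d'=(24−1·-2)/(47/8)=208/47
back: M2=208/47
back: M1=-2−1/8·208/47=-120/47
M: M0=0, M1=-120/47, M2=208/47, M3=0
seg 0: a=1, c=M0/2=0, d=(M1−M0)/(6·3)=-20/141, b=Δ0−h0·(2M0+M1)/6=133/141
seg 1: a=0, c=M1/2=-60/47, d=(M2−M1)/(6·1)=164/141, b=Δ1−h1·(2M1+M2)/6=-407/141
seg 2: a=-3, c=M2/2=104/47, d=(M3−M2)/(6·2)=-52/141, b=Δ2−h2·(2M2+M3)/6=-275/141
t_q=5 → seg 2, τ=1; S=-3+-275/141·τ+104/47·τ²+-52/141·τ³=-146/47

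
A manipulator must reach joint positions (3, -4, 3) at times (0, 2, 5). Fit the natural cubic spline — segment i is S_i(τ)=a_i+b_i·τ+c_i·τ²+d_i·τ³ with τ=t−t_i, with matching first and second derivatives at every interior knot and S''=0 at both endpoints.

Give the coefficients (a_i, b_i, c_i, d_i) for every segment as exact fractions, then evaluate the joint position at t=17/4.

  seg 0: a=3 b=-14/3 c=0 d=7/24
  seg 1: a=-4 b=-7/6 c=7/4 d=-7/36
S(17/4) = 5/256

Δ: Δ0=-7/2, Δ1=7/3
row 1: diag=10, rhs=35; c'=3/10, d'=7/2
back: M1=7/2
M: M0=0, M1=7/2, M2=0
seg 0: a=3, c=M0/2=0, d=(M1−M0)/(6·2)=7/24, b=Δ0−h0·(2M0+M1)/6=-14/3
seg 1: a=-4, c=M1/2=7/4, d=(M2−M1)/(6·3)=-7/36, b=Δ1−h1·(2M1+M2)/6=-7/6
t_q=17/4 → seg 1, τ=9/4; S=-4+-7/6·τ+7/4·τ²+-7/36·τ³=5/256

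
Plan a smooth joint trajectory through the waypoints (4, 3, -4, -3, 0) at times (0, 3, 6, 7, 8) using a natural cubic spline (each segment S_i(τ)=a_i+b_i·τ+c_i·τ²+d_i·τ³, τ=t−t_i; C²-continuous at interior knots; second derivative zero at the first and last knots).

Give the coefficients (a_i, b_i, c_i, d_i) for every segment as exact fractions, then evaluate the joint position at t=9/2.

Δ: Δ0=-1/3, Δ1=-7/3, Δ2=1, Δ3=3
row 1: diag=12, rhs=-12; c'=1/4, d'=-1
row 2: denom=8−3·1/4=29/4; d'=(20−3·-1)/(29/4)=92/29
row 3: denom=4−1·4/29=112/29; d'=(12−1·92/29)/(112/29)=16/7
back: M3=16/7
back: M2=92/29−4/29·16/7=20/7
back: M1=-1−1/4·20/7=-12/7
M: M0=0, M1=-12/7, M2=20/7, M3=16/7, M4=0
seg 0: a=4, c=M0/2=0, d=(M1−M0)/(6·3)=-2/21, b=Δ0−h0·(2M0+M1)/6=11/21
seg 1: a=3, c=M1/2=-6/7, d=(M2−M1)/(6·3)=16/63, b=Δ1−h1·(2M1+M2)/6=-43/21
seg 2: a=-4, c=M2/2=10/7, d=(M3−M2)/(6·1)=-2/21, b=Δ2−h2·(2M2+M3)/6=-1/3
seg 3: a=-3, c=M3/2=8/7, d=(M4−M3)/(6·1)=-8/21, b=Δ3−h3·(2M3+M4)/6=47/21
t_q=9/2 → seg 1, τ=3/2; S=3+-43/21·τ+-6/7·τ²+16/63·τ³=-8/7

  seg 0: a=4 b=11/21 c=0 d=-2/21
  seg 1: a=3 b=-43/21 c=-6/7 d=16/63
  seg 2: a=-4 b=-1/3 c=10/7 d=-2/21
  seg 3: a=-3 b=47/21 c=8/7 d=-8/21
S(9/2) = -8/7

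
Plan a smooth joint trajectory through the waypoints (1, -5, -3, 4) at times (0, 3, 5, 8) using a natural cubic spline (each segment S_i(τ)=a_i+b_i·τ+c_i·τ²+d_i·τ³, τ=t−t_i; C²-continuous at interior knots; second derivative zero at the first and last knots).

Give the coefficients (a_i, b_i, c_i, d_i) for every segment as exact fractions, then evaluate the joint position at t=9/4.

  seg 0: a=1 b=-137/48 c=0 d=41/432
  seg 1: a=-5 b=-7/24 c=41/48 d=-5/48
  seg 2: a=-3 b=15/8 c=11/48 d=-11/432
S(9/4) = -4445/1024

Δ: Δ0=-2, Δ1=1, Δ2=7/3
row 1: diag=10, rhs=18; c'=1/5, d'=9/5
row 2: denom=10−2·1/5=48/5; d'=(8−2·9/5)/(48/5)=11/24
back: M2=11/24
back: M1=9/5−1/5·11/24=41/24
M: M0=0, M1=41/24, M2=11/24, M3=0
seg 0: a=1, c=M0/2=0, d=(M1−M0)/(6·3)=41/432, b=Δ0−h0·(2M0+M1)/6=-137/48
seg 1: a=-5, c=M1/2=41/48, d=(M2−M1)/(6·2)=-5/48, b=Δ1−h1·(2M1+M2)/6=-7/24
seg 2: a=-3, c=M2/2=11/48, d=(M3−M2)/(6·3)=-11/432, b=Δ2−h2·(2M2+M3)/6=15/8
t_q=9/4 → seg 0, τ=9/4; S=1+-137/48·τ+0·τ²+41/432·τ³=-4445/1024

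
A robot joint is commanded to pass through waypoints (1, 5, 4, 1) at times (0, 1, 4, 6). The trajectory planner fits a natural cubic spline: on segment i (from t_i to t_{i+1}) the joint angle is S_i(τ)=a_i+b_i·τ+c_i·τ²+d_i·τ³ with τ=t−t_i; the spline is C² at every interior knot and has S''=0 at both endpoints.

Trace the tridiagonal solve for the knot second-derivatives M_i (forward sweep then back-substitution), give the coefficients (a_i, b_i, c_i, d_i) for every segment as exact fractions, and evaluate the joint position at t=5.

Δ: Δ0=4, Δ1=-1/3, Δ2=-3/2
row 1: diag=8, rhs=-26; c'=3/8, d'=-13/4
row 2: denom=10−3·3/8=71/8; d'=(-7−3·-13/4)/(71/8)=22/71
back: M2=22/71
back: M1=-13/4−3/8·22/71=-239/71
M: M0=0, M1=-239/71, M2=22/71, M3=0
seg 0: a=1, c=M0/2=0, d=(M1−M0)/(6·1)=-239/426, b=Δ0−h0·(2M0+M1)/6=1943/426
seg 1: a=5, c=M1/2=-239/142, d=(M2−M1)/(6·3)=29/142, b=Δ1−h1·(2M1+M2)/6=613/213
seg 2: a=4, c=M2/2=11/71, d=(M3−M2)/(6·2)=-11/426, b=Δ2−h2·(2M2+M3)/6=-727/426
t_q=5 → seg 2, τ=1; S=4+-727/426·τ+11/71·τ²+-11/426·τ³=172/71

  seg 0: a=1 b=1943/426 c=0 d=-239/426
  seg 1: a=5 b=613/213 c=-239/142 d=29/142
  seg 2: a=4 b=-727/426 c=11/71 d=-11/426
S(5) = 172/71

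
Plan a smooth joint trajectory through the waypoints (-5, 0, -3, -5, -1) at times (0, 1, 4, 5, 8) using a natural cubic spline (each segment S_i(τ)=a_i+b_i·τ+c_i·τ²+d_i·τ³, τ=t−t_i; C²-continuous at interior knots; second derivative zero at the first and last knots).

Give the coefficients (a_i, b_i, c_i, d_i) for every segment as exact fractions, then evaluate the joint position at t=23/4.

Δ: Δ0=5, Δ1=-1, Δ2=-2, Δ3=4/3
row 1: diag=8, rhs=-36; c'=3/8, d'=-9/2
row 2: denom=8−3·3/8=55/8; d'=(-6−3·-9/2)/(55/8)=12/11
row 3: denom=8−1·8/55=432/55; d'=(20−1·12/11)/(432/55)=65/27
back: M3=65/27
back: M2=12/11−8/55·65/27=20/27
back: M1=-9/2−3/8·20/27=-43/9
M: M0=0, M1=-43/9, M2=20/27, M3=65/27, M4=0
seg 0: a=-5, c=M0/2=0, d=(M1−M0)/(6·1)=-43/54, b=Δ0−h0·(2M0+M1)/6=313/54
seg 1: a=0, c=M1/2=-43/18, d=(M2−M1)/(6·3)=149/486, b=Δ1−h1·(2M1+M2)/6=92/27
seg 2: a=-3, c=M2/2=10/27, d=(M3−M2)/(6·1)=5/18, b=Δ2−h2·(2M2+M3)/6=-143/54
seg 3: a=-5, c=M3/2=65/54, d=(M4−M3)/(6·3)=-65/486, b=Δ3−h3·(2M3+M4)/6=-29/27
t_q=23/4 → seg 3, τ=3/4; S=-5+-29/27·τ+65/54·τ²+-65/486·τ³=-1991/384

  seg 0: a=-5 b=313/54 c=0 d=-43/54
  seg 1: a=0 b=92/27 c=-43/18 d=149/486
  seg 2: a=-3 b=-143/54 c=10/27 d=5/18
  seg 3: a=-5 b=-29/27 c=65/54 d=-65/486
S(23/4) = -1991/384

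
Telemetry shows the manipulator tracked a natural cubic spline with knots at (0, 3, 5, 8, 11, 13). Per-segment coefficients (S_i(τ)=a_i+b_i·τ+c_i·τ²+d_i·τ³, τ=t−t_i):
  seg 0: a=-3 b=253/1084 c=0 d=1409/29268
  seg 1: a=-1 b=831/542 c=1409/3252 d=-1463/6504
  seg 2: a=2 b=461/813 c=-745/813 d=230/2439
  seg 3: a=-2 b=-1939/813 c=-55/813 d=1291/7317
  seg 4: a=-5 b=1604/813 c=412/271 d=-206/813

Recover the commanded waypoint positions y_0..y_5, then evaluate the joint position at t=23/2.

y_0=-3 y_1=-1 y_2=2 y_3=-2 y_4=-5 y_5=3
S(23/2) = -3973/1084

y_0 = S_0(0) = a_0 = -3
y_1 = S_1(0) = a_1 = -1
y_2 = S_2(0) = a_2 = 2
y_3 = S_3(0) = a_3 = -2
y_4 = S_4(0) = a_4 = -5
y_5 = S_4(2) = 3
t_q=23/2 is in segment 4 (τ=1/2); S_4(τ)=-3973/1084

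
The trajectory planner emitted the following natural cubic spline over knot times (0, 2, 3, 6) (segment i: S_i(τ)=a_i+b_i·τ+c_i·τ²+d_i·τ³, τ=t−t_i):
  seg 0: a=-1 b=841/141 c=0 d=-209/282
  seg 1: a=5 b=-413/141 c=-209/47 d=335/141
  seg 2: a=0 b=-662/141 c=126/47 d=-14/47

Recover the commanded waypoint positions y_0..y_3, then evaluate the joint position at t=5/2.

y_0=-1 y_1=5 y_2=0 y_3=2
S(5/2) = 1023/376

y_0 = S_0(0) = a_0 = -1
y_1 = S_1(0) = a_1 = 5
y_2 = S_2(0) = a_2 = 0
y_3 = S_2(3) = 2
t_q=5/2 is in segment 1 (τ=1/2); S_1(τ)=1023/376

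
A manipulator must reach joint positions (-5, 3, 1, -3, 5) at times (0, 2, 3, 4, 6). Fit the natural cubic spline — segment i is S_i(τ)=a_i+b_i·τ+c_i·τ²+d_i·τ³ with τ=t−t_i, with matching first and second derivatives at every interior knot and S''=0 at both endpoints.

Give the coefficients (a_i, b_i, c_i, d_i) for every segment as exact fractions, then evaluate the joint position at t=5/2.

  seg 0: a=-5 b=191/33 c=0 d=-59/132
  seg 1: a=3 b=14/33 c=-59/22 d=17/66
  seg 2: a=1 b=-25/6 c=-21/11 d=137/66
  seg 3: a=-3 b=-58/33 c=95/22 d=-95/132
S(5/2) = 453/176

Δ: Δ0=4, Δ1=-2, Δ2=-4, Δ3=4
row 1: diag=6, rhs=-36; c'=1/6, d'=-6
row 2: denom=4−1·1/6=23/6; d'=(-12−1·-6)/(23/6)=-36/23
row 3: denom=6−1·6/23=132/23; d'=(48−1·-36/23)/(132/23)=95/11
back: M3=95/11
back: M2=-36/23−6/23·95/11=-42/11
back: M1=-6−1/6·-42/11=-59/11
M: M0=0, M1=-59/11, M2=-42/11, M3=95/11, M4=0
seg 0: a=-5, c=M0/2=0, d=(M1−M0)/(6·2)=-59/132, b=Δ0−h0·(2M0+M1)/6=191/33
seg 1: a=3, c=M1/2=-59/22, d=(M2−M1)/(6·1)=17/66, b=Δ1−h1·(2M1+M2)/6=14/33
seg 2: a=1, c=M2/2=-21/11, d=(M3−M2)/(6·1)=137/66, b=Δ2−h2·(2M2+M3)/6=-25/6
seg 3: a=-3, c=M3/2=95/22, d=(M4−M3)/(6·2)=-95/132, b=Δ3−h3·(2M3+M4)/6=-58/33
t_q=5/2 → seg 1, τ=1/2; S=3+14/33·τ+-59/22·τ²+17/66·τ³=453/176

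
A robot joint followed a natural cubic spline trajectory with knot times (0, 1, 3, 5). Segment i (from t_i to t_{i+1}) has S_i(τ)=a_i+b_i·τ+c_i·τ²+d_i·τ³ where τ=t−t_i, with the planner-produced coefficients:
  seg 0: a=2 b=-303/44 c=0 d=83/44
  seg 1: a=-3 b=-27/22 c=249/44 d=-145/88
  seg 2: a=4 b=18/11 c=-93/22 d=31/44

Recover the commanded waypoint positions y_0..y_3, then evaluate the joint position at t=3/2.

y_0 = S_0(0) = a_0 = 2
y_1 = S_1(0) = a_1 = -3
y_2 = S_2(0) = a_2 = 4
y_3 = S_2(2) = -4
t_q=3/2 is in segment 1 (τ=1/2); S_1(τ)=-1693/704

y_0=2 y_1=-3 y_2=4 y_3=-4
S(3/2) = -1693/704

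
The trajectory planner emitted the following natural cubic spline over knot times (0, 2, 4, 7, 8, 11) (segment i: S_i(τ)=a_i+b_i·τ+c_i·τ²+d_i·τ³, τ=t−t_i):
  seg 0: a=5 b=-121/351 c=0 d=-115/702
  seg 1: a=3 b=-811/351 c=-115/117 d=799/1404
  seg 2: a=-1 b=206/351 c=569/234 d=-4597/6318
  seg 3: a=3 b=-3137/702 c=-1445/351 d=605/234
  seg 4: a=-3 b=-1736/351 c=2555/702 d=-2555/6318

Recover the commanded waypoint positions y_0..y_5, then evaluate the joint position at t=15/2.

y_0=5 y_1=3 y_2=-1 y_3=3 y_4=-3 y_5=4
S(15/2) = 335/5616

y_0 = S_0(0) = a_0 = 5
y_1 = S_1(0) = a_1 = 3
y_2 = S_2(0) = a_2 = -1
y_3 = S_3(0) = a_3 = 3
y_4 = S_4(0) = a_4 = -3
y_5 = S_4(3) = 4
t_q=15/2 is in segment 3 (τ=1/2); S_3(τ)=335/5616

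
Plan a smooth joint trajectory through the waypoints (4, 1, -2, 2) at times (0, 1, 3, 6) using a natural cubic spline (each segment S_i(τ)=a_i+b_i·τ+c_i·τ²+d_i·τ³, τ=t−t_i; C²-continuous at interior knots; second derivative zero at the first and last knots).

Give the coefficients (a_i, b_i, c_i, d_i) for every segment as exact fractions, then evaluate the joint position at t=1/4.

Δ: Δ0=-3, Δ1=-3/2, Δ2=4/3
row 1: diag=6, rhs=9; c'=1/3, d'=3/2
row 2: denom=10−2·1/3=28/3; d'=(17−2·3/2)/(28/3)=3/2
back: M2=3/2
back: M1=3/2−1/3·3/2=1
M: M0=0, M1=1, M2=3/2, M3=0
seg 0: a=4, c=M0/2=0, d=(M1−M0)/(6·1)=1/6, b=Δ0−h0·(2M0+M1)/6=-19/6
seg 1: a=1, c=M1/2=1/2, d=(M2−M1)/(6·2)=1/24, b=Δ1−h1·(2M1+M2)/6=-8/3
seg 2: a=-2, c=M2/2=3/4, d=(M3−M2)/(6·3)=-1/12, b=Δ2−h2·(2M2+M3)/6=-1/6
t_q=1/4 → seg 0, τ=1/4; S=4+-19/6·τ+0·τ²+1/6·τ³=411/128

  seg 0: a=4 b=-19/6 c=0 d=1/6
  seg 1: a=1 b=-8/3 c=1/2 d=1/24
  seg 2: a=-2 b=-1/6 c=3/4 d=-1/12
S(1/4) = 411/128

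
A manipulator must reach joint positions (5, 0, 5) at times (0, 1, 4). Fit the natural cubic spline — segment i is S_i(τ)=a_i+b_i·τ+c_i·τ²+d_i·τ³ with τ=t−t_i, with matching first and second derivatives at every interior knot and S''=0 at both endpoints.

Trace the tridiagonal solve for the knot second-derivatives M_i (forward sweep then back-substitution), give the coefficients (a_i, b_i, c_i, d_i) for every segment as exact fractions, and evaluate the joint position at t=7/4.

  seg 0: a=5 b=-35/6 c=0 d=5/6
  seg 1: a=0 b=-10/3 c=5/2 d=-5/18
S(7/4) = -155/128

Δ: Δ0=-5, Δ1=5/3
row 1: diag=8, rhs=40; c'=3/8, d'=5
back: M1=5
M: M0=0, M1=5, M2=0
seg 0: a=5, c=M0/2=0, d=(M1−M0)/(6·1)=5/6, b=Δ0−h0·(2M0+M1)/6=-35/6
seg 1: a=0, c=M1/2=5/2, d=(M2−M1)/(6·3)=-5/18, b=Δ1−h1·(2M1+M2)/6=-10/3
t_q=7/4 → seg 1, τ=3/4; S=0+-10/3·τ+5/2·τ²+-5/18·τ³=-155/128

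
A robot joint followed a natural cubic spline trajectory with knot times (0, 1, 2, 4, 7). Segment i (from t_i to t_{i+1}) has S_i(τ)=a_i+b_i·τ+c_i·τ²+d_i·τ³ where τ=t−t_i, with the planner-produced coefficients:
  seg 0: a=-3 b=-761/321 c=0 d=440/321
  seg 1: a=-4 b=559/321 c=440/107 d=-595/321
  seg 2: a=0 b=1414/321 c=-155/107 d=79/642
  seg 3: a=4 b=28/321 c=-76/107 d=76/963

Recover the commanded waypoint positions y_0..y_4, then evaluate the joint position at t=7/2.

y_0=-3 y_1=-4 y_2=0 y_3=4 y_4=0
S(7/2) = 6443/1712

y_0 = S_0(0) = a_0 = -3
y_1 = S_1(0) = a_1 = -4
y_2 = S_2(0) = a_2 = 0
y_3 = S_3(0) = a_3 = 4
y_4 = S_3(3) = 0
t_q=7/2 is in segment 2 (τ=3/2); S_2(τ)=6443/1712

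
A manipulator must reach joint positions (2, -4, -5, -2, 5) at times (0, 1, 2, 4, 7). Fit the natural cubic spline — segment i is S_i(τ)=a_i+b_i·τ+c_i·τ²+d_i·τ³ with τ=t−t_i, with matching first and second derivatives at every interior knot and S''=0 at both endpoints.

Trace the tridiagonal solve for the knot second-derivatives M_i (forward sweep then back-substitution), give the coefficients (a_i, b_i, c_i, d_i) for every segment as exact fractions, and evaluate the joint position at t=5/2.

Δ: Δ0=-6, Δ1=-1, Δ2=3/2, Δ3=7/3
row 1: diag=4, rhs=30; c'=1/4, d'=15/2
row 2: denom=6−1·1/4=23/4; d'=(15−1·15/2)/(23/4)=30/23
row 3: denom=10−2·8/23=214/23; d'=(5−2·30/23)/(214/23)=55/214
back: M3=55/214
back: M2=30/23−8/23·55/214=130/107
back: M1=15/2−1/4·130/107=770/107
M: M0=0, M1=770/107, M2=130/107, M3=55/214, M4=0
seg 0: a=2, c=M0/2=0, d=(M1−M0)/(6·1)=385/321, b=Δ0−h0·(2M0+M1)/6=-2311/321
seg 1: a=-4, c=M1/2=385/107, d=(M2−M1)/(6·1)=-320/321, b=Δ1−h1·(2M1+M2)/6=-1156/321
seg 2: a=-5, c=M2/2=65/107, d=(M3−M2)/(6·2)=-205/2568, b=Δ2−h2·(2M2+M3)/6=194/321
seg 3: a=-2, c=M3/2=55/428, d=(M4−M3)/(6·3)=-55/3852, b=Δ3−h3·(2M3+M4)/6=1333/642
t_q=5/2 → seg 2, τ=1/2; S=-5+194/321·τ+65/107·τ²+-205/2568·τ³=-31199/6848

  seg 0: a=2 b=-2311/321 c=0 d=385/321
  seg 1: a=-4 b=-1156/321 c=385/107 d=-320/321
  seg 2: a=-5 b=194/321 c=65/107 d=-205/2568
  seg 3: a=-2 b=1333/642 c=55/428 d=-55/3852
S(5/2) = -31199/6848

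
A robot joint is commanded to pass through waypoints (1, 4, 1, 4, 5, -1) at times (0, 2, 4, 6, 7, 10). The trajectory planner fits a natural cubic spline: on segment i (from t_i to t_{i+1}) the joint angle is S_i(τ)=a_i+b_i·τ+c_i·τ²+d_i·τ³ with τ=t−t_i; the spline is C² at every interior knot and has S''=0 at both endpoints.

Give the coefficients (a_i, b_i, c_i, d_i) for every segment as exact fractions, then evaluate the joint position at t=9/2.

  seg 0: a=1 b=3241/1282 c=0 d=-659/2564
  seg 1: a=4 b=-713/1282 c=-1977/1282 d=343/641
  seg 2: a=1 b=-389/1282 c=2139/1282 d=-983/2564
  seg 3: a=4 b=2269/1282 c=-405/641 d=-177/1282
  seg 4: a=5 b=59/641 c=-1341/1282 d=149/1282
S(9/2) = 24973/20512

Δ: Δ0=3/2, Δ1=-3/2, Δ2=3/2, Δ3=1, Δ4=-2
row 1: diag=8, rhs=-18; c'=1/4, d'=-9/4
row 2: denom=8−2·1/4=15/2; d'=(18−2·-9/4)/(15/2)=3
row 3: denom=6−2·4/15=82/15; d'=(-3−2·3)/(82/15)=-135/82
row 4: denom=8−1·15/82=641/82; d'=(-18−1·-135/82)/(641/82)=-1341/641
back: M4=-1341/641
back: M3=-135/82−15/82·-1341/641=-810/641
back: M2=3−4/15·-810/641=2139/641
back: M1=-9/4−1/4·2139/641=-1977/641
M: M0=0, M1=-1977/641, M2=2139/641, M3=-810/641, M4=-1341/641, M5=0
seg 0: a=1, c=M0/2=0, d=(M1−M0)/(6·2)=-659/2564, b=Δ0−h0·(2M0+M1)/6=3241/1282
seg 1: a=4, c=M1/2=-1977/1282, d=(M2−M1)/(6·2)=343/641, b=Δ1−h1·(2M1+M2)/6=-713/1282
seg 2: a=1, c=M2/2=2139/1282, d=(M3−M2)/(6·2)=-983/2564, b=Δ2−h2·(2M2+M3)/6=-389/1282
seg 3: a=4, c=M3/2=-405/641, d=(M4−M3)/(6·1)=-177/1282, b=Δ3−h3·(2M3+M4)/6=2269/1282
seg 4: a=5, c=M4/2=-1341/1282, d=(M5−M4)/(6·3)=149/1282, b=Δ4−h4·(2M4+M5)/6=59/641
t_q=9/2 → seg 2, τ=1/2; S=1+-389/1282·τ+2139/1282·τ²+-983/2564·τ³=24973/20512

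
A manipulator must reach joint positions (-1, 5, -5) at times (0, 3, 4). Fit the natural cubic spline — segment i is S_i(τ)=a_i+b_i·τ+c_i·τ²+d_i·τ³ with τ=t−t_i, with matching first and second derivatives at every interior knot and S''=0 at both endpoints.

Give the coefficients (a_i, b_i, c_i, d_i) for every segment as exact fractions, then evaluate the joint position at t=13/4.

  seg 0: a=-1 b=13/2 c=0 d=-1/2
  seg 1: a=5 b=-7 c=-9/2 d=3/2
S(13/4) = 383/128

Δ: Δ0=2, Δ1=-10
row 1: diag=8, rhs=-72; c'=1/8, d'=-9
back: M1=-9
M: M0=0, M1=-9, M2=0
seg 0: a=-1, c=M0/2=0, d=(M1−M0)/(6·3)=-1/2, b=Δ0−h0·(2M0+M1)/6=13/2
seg 1: a=5, c=M1/2=-9/2, d=(M2−M1)/(6·1)=3/2, b=Δ1−h1·(2M1+M2)/6=-7
t_q=13/4 → seg 1, τ=1/4; S=5+-7·τ+-9/2·τ²+3/2·τ³=383/128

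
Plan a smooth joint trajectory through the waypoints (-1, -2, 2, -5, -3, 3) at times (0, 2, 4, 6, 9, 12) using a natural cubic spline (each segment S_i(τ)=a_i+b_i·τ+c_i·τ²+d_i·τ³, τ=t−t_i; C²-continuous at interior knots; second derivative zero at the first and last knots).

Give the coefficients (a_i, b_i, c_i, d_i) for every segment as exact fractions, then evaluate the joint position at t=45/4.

Δ: Δ0=-1/2, Δ1=2, Δ2=-7/2, Δ3=2/3, Δ4=2
row 1: diag=8, rhs=15; c'=1/4, d'=15/8
row 2: denom=8−2·1/4=15/2; d'=(-33−2·15/8)/(15/2)=-49/10
row 3: denom=10−2·4/15=142/15; d'=(25−2·-49/10)/(142/15)=261/71
row 4: denom=12−3·45/142=1569/142; d'=(8−3·261/71)/(1569/142)=-430/1569
back: M4=-430/1569
back: M3=261/71−45/142·-430/1569=1968/523
back: M2=-49/10−4/15·1968/523=-6175/1046
back: M1=15/8−1/4·-6175/1046=3505/1046
M: M0=0, M1=3505/1046, M2=-6175/1046, M3=1968/523, M4=-430/1569, M5=0
seg 0: a=-1, c=M0/2=0, d=(M1−M0)/(6·2)=3505/12552, b=Δ0−h0·(2M0+M1)/6=-2537/1569
seg 1: a=-2, c=M1/2=3505/2092, d=(M2−M1)/(6·2)=-1210/1569, b=Δ1−h1·(2M1+M2)/6=5441/3138
seg 2: a=2, c=M2/2=-6175/2092, d=(M3−M2)/(6·2)=10111/12552, b=Δ2−h2·(2M2+M3)/6=-2569/3138
seg 3: a=-5, c=M3/2=984/523, d=(M4−M3)/(6·3)=-3167/14121, b=Δ3−h3·(2M3+M4)/6=-4643/1569
seg 4: a=-3, c=M4/2=-215/1569, d=(M5−M4)/(6·3)=215/14121, b=Δ4−h4·(2M4+M5)/6=3568/1569
t_q=45/4 → seg 4, τ=9/4; S=-3+3568/1569·τ+-215/1569·τ²+215/14121·τ³=53433/33472

  seg 0: a=-1 b=-2537/1569 c=0 d=3505/12552
  seg 1: a=-2 b=5441/3138 c=3505/2092 d=-1210/1569
  seg 2: a=2 b=-2569/3138 c=-6175/2092 d=10111/12552
  seg 3: a=-5 b=-4643/1569 c=984/523 d=-3167/14121
  seg 4: a=-3 b=3568/1569 c=-215/1569 d=215/14121
S(45/4) = 53433/33472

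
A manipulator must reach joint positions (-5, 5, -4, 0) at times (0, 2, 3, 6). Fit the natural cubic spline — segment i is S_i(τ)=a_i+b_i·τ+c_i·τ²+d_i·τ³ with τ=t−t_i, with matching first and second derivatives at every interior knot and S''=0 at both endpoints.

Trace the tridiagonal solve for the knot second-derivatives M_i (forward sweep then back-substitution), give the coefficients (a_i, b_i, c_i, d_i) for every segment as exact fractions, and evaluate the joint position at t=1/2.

Δ: Δ0=5, Δ1=-9, Δ2=4/3
row 1: diag=6, rhs=-84; c'=1/6, d'=-14
row 2: denom=8−1·1/6=47/6; d'=(62−1·-14)/(47/6)=456/47
back: M2=456/47
back: M1=-14−1/6·456/47=-734/47
M: M0=0, M1=-734/47, M2=456/47, M3=0
seg 0: a=-5, c=M0/2=0, d=(M1−M0)/(6·2)=-367/282, b=Δ0−h0·(2M0+M1)/6=1439/141
seg 1: a=5, c=M1/2=-367/47, d=(M2−M1)/(6·1)=595/141, b=Δ1−h1·(2M1+M2)/6=-763/141
seg 2: a=-4, c=M2/2=228/47, d=(M3−M2)/(6·3)=-76/141, b=Δ2−h2·(2M2+M3)/6=-1180/141
t_q=1/2 → seg 0, τ=1/2; S=-5+1439/141·τ+0·τ²+-367/282·τ³=-45/752

  seg 0: a=-5 b=1439/141 c=0 d=-367/282
  seg 1: a=5 b=-763/141 c=-367/47 d=595/141
  seg 2: a=-4 b=-1180/141 c=228/47 d=-76/141
S(1/2) = -45/752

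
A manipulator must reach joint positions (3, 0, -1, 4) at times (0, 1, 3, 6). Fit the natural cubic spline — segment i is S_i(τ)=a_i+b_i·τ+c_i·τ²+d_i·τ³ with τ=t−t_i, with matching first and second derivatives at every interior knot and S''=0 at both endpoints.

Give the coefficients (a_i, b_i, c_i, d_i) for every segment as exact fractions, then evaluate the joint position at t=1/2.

Δ: Δ0=-3, Δ1=-1/2, Δ2=5/3
row 1: diag=6, rhs=15; c'=1/3, d'=5/2
row 2: denom=10−2·1/3=28/3; d'=(13−2·5/2)/(28/3)=6/7
back: M2=6/7
back: M1=5/2−1/3·6/7=31/14
M: M0=0, M1=31/14, M2=6/7, M3=0
seg 0: a=3, c=M0/2=0, d=(M1−M0)/(6·1)=31/84, b=Δ0−h0·(2M0+M1)/6=-283/84
seg 1: a=0, c=M1/2=31/28, d=(M2−M1)/(6·2)=-19/168, b=Δ1−h1·(2M1+M2)/6=-95/42
seg 2: a=-1, c=M2/2=3/7, d=(M3−M2)/(6·3)=-1/21, b=Δ2−h2·(2M2+M3)/6=17/21
t_q=1/2 → seg 0, τ=1/2; S=3+-283/84·τ+0·τ²+31/84·τ³=305/224

  seg 0: a=3 b=-283/84 c=0 d=31/84
  seg 1: a=0 b=-95/42 c=31/28 d=-19/168
  seg 2: a=-1 b=17/21 c=3/7 d=-1/21
S(1/2) = 305/224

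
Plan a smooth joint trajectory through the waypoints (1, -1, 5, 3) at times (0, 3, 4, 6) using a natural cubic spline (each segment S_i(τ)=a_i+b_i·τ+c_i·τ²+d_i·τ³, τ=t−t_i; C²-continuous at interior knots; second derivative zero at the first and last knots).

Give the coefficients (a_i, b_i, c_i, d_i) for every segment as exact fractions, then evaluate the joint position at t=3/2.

  seg 0: a=1 b=-11/3 c=0 d=1/3
  seg 1: a=-1 b=16/3 c=3 d=-7/3
  seg 2: a=5 b=13/3 c=-4 d=2/3
S(3/2) = -27/8

Δ: Δ0=-2/3, Δ1=6, Δ2=-1
row 1: diag=8, rhs=40; c'=1/8, d'=5
row 2: denom=6−1·1/8=47/8; d'=(-42−1·5)/(47/8)=-8
back: M2=-8
back: M1=5−1/8·-8=6
M: M0=0, M1=6, M2=-8, M3=0
seg 0: a=1, c=M0/2=0, d=(M1−M0)/(6·3)=1/3, b=Δ0−h0·(2M0+M1)/6=-11/3
seg 1: a=-1, c=M1/2=3, d=(M2−M1)/(6·1)=-7/3, b=Δ1−h1·(2M1+M2)/6=16/3
seg 2: a=5, c=M2/2=-4, d=(M3−M2)/(6·2)=2/3, b=Δ2−h2·(2M2+M3)/6=13/3
t_q=3/2 → seg 0, τ=3/2; S=1+-11/3·τ+0·τ²+1/3·τ³=-27/8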